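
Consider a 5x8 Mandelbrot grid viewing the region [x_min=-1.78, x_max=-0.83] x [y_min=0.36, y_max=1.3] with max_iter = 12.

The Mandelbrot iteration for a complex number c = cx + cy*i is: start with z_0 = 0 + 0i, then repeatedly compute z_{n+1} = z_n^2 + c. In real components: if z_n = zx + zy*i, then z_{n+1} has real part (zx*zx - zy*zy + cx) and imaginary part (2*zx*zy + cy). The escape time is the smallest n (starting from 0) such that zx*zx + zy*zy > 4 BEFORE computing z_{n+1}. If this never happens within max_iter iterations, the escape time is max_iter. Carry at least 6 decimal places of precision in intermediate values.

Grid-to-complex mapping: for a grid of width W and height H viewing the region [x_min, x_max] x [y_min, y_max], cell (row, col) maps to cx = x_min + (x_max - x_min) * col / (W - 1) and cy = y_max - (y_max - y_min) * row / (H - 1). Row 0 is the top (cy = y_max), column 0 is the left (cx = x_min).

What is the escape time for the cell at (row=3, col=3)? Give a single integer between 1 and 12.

z_0 = 0 + 0i, c = -1.0675 + 0.8971i
Iter 1: z = -1.0675 + 0.8971i, |z|^2 = 1.9444
Iter 2: z = -0.7328 + -1.0183i, |z|^2 = 1.5739
Iter 3: z = -1.5673 + 2.3895i, |z|^2 = 8.1664
Escaped at iteration 3

Answer: 3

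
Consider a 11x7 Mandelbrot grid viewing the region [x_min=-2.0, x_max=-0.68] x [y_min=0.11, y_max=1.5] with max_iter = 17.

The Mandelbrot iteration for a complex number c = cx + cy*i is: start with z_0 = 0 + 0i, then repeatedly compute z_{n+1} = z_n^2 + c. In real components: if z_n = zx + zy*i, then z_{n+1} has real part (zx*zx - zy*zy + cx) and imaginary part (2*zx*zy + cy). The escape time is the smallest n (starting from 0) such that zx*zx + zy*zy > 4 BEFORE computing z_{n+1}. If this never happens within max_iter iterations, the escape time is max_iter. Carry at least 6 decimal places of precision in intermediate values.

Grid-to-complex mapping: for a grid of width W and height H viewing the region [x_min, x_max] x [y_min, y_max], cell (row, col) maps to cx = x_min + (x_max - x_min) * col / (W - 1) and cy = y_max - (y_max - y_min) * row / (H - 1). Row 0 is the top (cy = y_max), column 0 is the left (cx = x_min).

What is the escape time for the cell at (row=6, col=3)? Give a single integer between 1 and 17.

Answer: 6

Derivation:
z_0 = 0 + 0i, c = -1.6040 + 0.1100i
Iter 1: z = -1.6040 + 0.1100i, |z|^2 = 2.5849
Iter 2: z = 0.9567 + -0.2429i, |z|^2 = 0.9743
Iter 3: z = -0.7477 + -0.3547i, |z|^2 = 0.6849
Iter 4: z = -1.1708 + 0.6405i, |z|^2 = 1.7810
Iter 5: z = -0.6434 + -1.3897i, |z|^2 = 2.3452
Iter 6: z = -3.1213 + 1.8983i, |z|^2 = 13.3460
Escaped at iteration 6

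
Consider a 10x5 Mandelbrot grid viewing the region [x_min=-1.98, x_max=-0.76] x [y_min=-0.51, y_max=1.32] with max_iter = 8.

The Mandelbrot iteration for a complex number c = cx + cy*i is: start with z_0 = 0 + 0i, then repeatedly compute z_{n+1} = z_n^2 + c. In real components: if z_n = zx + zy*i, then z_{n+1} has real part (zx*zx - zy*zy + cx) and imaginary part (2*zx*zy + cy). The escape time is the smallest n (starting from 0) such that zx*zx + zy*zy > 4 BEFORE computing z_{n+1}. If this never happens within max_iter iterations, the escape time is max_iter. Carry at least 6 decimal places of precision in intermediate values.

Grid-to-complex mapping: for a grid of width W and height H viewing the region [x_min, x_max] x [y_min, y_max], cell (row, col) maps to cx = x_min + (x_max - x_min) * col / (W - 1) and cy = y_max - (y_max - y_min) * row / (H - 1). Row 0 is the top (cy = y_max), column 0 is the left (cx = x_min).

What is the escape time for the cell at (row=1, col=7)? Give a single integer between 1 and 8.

z_0 = 0 + 0i, c = -1.0311 + 0.8625i
Iter 1: z = -1.0311 + 0.8625i, |z|^2 = 1.8071
Iter 2: z = -0.7118 + -0.9162i, |z|^2 = 1.3461
Iter 3: z = -1.3638 + 2.1668i, |z|^2 = 6.5549
Escaped at iteration 3

Answer: 3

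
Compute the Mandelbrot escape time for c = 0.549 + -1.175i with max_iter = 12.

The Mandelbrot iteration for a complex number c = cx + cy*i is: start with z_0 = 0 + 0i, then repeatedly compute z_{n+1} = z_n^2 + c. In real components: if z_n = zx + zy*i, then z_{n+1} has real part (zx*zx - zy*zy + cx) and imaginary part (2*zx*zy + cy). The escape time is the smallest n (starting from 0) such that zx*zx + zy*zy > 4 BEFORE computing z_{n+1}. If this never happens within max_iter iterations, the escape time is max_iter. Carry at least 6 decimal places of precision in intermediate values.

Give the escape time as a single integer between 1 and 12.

Answer: 2

Derivation:
z_0 = 0 + 0i, c = 0.5490 + -1.1750i
Iter 1: z = 0.5490 + -1.1750i, |z|^2 = 1.6820
Iter 2: z = -0.5302 + -2.4652i, |z|^2 = 6.3581
Escaped at iteration 2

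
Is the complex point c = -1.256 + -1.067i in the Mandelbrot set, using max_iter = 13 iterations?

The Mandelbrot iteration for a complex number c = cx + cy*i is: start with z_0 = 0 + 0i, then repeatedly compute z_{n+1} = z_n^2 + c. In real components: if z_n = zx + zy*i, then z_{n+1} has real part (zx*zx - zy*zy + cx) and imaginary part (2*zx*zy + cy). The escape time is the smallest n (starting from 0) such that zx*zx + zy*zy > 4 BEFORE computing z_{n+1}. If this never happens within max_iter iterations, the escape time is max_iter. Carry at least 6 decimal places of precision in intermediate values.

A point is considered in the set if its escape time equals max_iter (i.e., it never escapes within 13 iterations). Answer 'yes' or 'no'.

Answer: no

Derivation:
z_0 = 0 + 0i, c = -1.2560 + -1.0670i
Iter 1: z = -1.2560 + -1.0670i, |z|^2 = 2.7160
Iter 2: z = -0.8170 + 1.6133i, |z|^2 = 3.2702
Iter 3: z = -3.1913 + -3.7030i, |z|^2 = 23.8967
Escaped at iteration 3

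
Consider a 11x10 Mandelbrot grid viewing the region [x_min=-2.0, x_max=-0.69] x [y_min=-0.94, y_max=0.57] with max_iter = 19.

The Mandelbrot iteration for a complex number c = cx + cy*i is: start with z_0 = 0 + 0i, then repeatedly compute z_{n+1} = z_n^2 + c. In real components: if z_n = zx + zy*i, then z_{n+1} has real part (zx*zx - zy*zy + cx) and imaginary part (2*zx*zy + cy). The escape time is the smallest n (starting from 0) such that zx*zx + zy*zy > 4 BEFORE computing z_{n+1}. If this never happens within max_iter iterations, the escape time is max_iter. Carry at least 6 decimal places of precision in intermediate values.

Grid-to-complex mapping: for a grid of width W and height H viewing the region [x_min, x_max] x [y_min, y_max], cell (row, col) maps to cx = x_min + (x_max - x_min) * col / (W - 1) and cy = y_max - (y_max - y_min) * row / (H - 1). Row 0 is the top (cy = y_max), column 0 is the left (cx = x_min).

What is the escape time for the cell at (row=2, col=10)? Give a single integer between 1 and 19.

z_0 = 0 + 0i, c = -0.6900 + 0.2344i
Iter 1: z = -0.6900 + 0.2344i, |z|^2 = 0.5311
Iter 2: z = -0.2689 + -0.0891i, |z|^2 = 0.0802
Iter 3: z = -0.6256 + 0.2824i, |z|^2 = 0.4712
Iter 4: z = -0.3783 + -0.1189i, |z|^2 = 0.1572
Iter 5: z = -0.5610 + 0.3244i, |z|^2 = 0.4200
Iter 6: z = -0.4805 + -0.1295i, |z|^2 = 0.2476
Iter 7: z = -0.4759 + 0.3589i, |z|^2 = 0.3553
Iter 8: z = -0.5923 + -0.1072i, |z|^2 = 0.3623
Iter 9: z = -0.3507 + 0.3614i, |z|^2 = 0.2536
Iter 10: z = -0.6976 + -0.0190i, |z|^2 = 0.4871
Iter 11: z = -0.2036 + 0.2610i, |z|^2 = 0.1096
Iter 12: z = -0.7166 + 0.1281i, |z|^2 = 0.5300
Iter 13: z = -0.1928 + 0.0508i, |z|^2 = 0.0398
Iter 14: z = -0.6554 + 0.2149i, |z|^2 = 0.4757
Iter 15: z = -0.3066 + -0.0472i, |z|^2 = 0.0962
Iter 16: z = -0.5982 + 0.2634i, |z|^2 = 0.4272
Iter 17: z = -0.4015 + -0.0807i, |z|^2 = 0.1677
Iter 18: z = -0.5353 + 0.2992i, |z|^2 = 0.3761

Answer: 19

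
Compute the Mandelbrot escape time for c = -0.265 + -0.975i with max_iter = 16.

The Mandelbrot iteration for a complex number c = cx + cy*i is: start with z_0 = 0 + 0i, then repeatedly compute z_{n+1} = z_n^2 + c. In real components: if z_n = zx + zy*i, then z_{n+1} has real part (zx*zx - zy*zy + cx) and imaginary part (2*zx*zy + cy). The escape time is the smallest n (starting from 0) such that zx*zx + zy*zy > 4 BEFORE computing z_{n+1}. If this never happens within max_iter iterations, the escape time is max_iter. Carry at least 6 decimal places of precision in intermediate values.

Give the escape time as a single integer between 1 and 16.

z_0 = 0 + 0i, c = -0.2650 + -0.9750i
Iter 1: z = -0.2650 + -0.9750i, |z|^2 = 1.0209
Iter 2: z = -1.1454 + -0.4582i, |z|^2 = 1.5219
Iter 3: z = 0.8369 + 0.0748i, |z|^2 = 0.7061
Iter 4: z = 0.4299 + -0.8499i, |z|^2 = 0.9071
Iter 5: z = -0.8025 + -1.7057i, |z|^2 = 3.5533
Iter 6: z = -2.5305 + 1.7625i, |z|^2 = 9.5097
Escaped at iteration 6

Answer: 6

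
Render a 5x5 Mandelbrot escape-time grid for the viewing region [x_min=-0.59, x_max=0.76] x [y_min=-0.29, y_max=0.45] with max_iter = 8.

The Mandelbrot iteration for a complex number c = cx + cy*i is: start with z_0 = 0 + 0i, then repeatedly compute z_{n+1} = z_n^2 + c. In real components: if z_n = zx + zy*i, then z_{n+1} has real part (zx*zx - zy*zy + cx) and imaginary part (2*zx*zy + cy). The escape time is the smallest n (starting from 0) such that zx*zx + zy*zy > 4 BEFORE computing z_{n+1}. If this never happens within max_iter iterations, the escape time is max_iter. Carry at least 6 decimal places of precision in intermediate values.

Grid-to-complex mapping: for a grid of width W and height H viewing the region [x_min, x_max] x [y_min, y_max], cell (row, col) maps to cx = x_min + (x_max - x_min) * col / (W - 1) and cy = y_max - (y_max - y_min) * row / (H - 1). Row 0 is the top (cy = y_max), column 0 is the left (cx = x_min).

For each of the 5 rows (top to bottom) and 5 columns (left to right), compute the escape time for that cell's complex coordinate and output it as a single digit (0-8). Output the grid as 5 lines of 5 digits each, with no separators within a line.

Answer: 88873
88883
88863
88873
88883

Derivation:
(row=0, col=0): c = -0.5900 + 0.4500i → escape time 8
(row=0, col=1): c = -0.2525 + 0.4500i → escape time 8
(row=0, col=2): c = 0.0850 + 0.4500i → escape time 8
(row=0, col=3): c = 0.4225 + 0.4500i → escape time 7
(row=0, col=4): c = 0.7600 + 0.4500i → escape time 3
(row=1, col=0): c = -0.5900 + 0.2650i → escape time 8
(row=1, col=1): c = -0.2525 + 0.2650i → escape time 8
(row=1, col=2): c = 0.0850 + 0.2650i → escape time 8
(row=1, col=3): c = 0.4225 + 0.2650i → escape time 8
(row=1, col=4): c = 0.7600 + 0.2650i → escape time 3
(row=2, col=0): c = -0.5900 + 0.0800i → escape time 8
(row=2, col=1): c = -0.2525 + 0.0800i → escape time 8
(row=2, col=2): c = 0.0850 + 0.0800i → escape time 8
(row=2, col=3): c = 0.4225 + 0.0800i → escape time 6
(row=2, col=4): c = 0.7600 + 0.0800i → escape time 3
(row=3, col=0): c = -0.5900 + -0.1050i → escape time 8
(row=3, col=1): c = -0.2525 + -0.1050i → escape time 8
(row=3, col=2): c = 0.0850 + -0.1050i → escape time 8
(row=3, col=3): c = 0.4225 + -0.1050i → escape time 7
(row=3, col=4): c = 0.7600 + -0.1050i → escape time 3
(row=4, col=0): c = -0.5900 + -0.2900i → escape time 8
(row=4, col=1): c = -0.2525 + -0.2900i → escape time 8
(row=4, col=2): c = 0.0850 + -0.2900i → escape time 8
(row=4, col=3): c = 0.4225 + -0.2900i → escape time 8
(row=4, col=4): c = 0.7600 + -0.2900i → escape time 3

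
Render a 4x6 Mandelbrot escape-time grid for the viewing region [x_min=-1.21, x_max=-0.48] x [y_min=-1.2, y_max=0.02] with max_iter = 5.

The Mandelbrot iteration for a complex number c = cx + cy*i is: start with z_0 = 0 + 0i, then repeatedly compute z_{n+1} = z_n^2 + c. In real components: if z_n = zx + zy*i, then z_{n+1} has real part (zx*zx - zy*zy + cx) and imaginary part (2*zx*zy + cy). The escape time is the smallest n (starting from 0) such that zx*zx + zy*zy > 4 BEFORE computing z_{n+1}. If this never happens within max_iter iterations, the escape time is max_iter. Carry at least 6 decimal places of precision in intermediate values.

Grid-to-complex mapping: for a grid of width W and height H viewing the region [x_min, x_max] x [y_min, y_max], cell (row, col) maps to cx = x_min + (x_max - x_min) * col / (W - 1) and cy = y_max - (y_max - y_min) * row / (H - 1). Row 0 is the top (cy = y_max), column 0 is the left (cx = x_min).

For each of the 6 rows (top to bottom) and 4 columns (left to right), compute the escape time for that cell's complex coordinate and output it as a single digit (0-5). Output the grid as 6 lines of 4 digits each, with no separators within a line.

Answer: 5555
5555
5555
3455
3344
2333

Derivation:
(row=0, col=0): c = -1.2100 + 0.0200i → escape time 5
(row=0, col=1): c = -0.9667 + 0.0200i → escape time 5
(row=0, col=2): c = -0.7233 + 0.0200i → escape time 5
(row=0, col=3): c = -0.4800 + 0.0200i → escape time 5
(row=1, col=0): c = -1.2100 + -0.2240i → escape time 5
(row=1, col=1): c = -0.9667 + -0.2240i → escape time 5
(row=1, col=2): c = -0.7233 + -0.2240i → escape time 5
(row=1, col=3): c = -0.4800 + -0.2240i → escape time 5
(row=2, col=0): c = -1.2100 + -0.4680i → escape time 5
(row=2, col=1): c = -0.9667 + -0.4680i → escape time 5
(row=2, col=2): c = -0.7233 + -0.4680i → escape time 5
(row=2, col=3): c = -0.4800 + -0.4680i → escape time 5
(row=3, col=0): c = -1.2100 + -0.7120i → escape time 3
(row=3, col=1): c = -0.9667 + -0.7120i → escape time 4
(row=3, col=2): c = -0.7233 + -0.7120i → escape time 5
(row=3, col=3): c = -0.4800 + -0.7120i → escape time 5
(row=4, col=0): c = -1.2100 + -0.9560i → escape time 3
(row=4, col=1): c = -0.9667 + -0.9560i → escape time 3
(row=4, col=2): c = -0.7233 + -0.9560i → escape time 4
(row=4, col=3): c = -0.4800 + -0.9560i → escape time 4
(row=5, col=0): c = -1.2100 + -1.2000i → escape time 2
(row=5, col=1): c = -0.9667 + -1.2000i → escape time 3
(row=5, col=2): c = -0.7233 + -1.2000i → escape time 3
(row=5, col=3): c = -0.4800 + -1.2000i → escape time 3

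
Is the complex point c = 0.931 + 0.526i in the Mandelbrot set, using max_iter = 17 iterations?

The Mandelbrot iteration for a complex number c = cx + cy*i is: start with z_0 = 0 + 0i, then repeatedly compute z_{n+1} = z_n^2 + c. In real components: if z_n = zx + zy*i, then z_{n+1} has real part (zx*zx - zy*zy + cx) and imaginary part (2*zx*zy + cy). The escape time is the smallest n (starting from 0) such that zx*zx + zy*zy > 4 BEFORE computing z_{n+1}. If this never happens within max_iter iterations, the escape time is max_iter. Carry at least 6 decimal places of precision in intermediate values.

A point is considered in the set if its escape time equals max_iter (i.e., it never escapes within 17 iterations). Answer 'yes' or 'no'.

Answer: no

Derivation:
z_0 = 0 + 0i, c = 0.9310 + 0.5260i
Iter 1: z = 0.9310 + 0.5260i, |z|^2 = 1.1434
Iter 2: z = 1.5211 + 1.5054i, |z|^2 = 4.5800
Escaped at iteration 2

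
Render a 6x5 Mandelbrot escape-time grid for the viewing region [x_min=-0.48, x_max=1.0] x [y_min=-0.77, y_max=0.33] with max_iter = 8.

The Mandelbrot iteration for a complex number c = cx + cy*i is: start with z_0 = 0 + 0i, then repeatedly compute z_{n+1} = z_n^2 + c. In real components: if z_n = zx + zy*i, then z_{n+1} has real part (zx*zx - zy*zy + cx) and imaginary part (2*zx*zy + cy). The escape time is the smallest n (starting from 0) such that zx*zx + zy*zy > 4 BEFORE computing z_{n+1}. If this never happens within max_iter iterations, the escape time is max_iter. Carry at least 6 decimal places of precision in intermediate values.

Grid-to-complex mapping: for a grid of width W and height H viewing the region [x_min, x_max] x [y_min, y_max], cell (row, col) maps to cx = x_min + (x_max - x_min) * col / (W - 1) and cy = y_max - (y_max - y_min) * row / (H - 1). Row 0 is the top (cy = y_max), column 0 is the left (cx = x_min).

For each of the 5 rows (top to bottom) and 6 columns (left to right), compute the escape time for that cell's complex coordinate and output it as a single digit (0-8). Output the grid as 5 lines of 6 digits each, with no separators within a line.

Answer: 888832
888732
888832
888732
686432

Derivation:
(row=0, col=0): c = -0.4800 + 0.3300i → escape time 8
(row=0, col=1): c = -0.1840 + 0.3300i → escape time 8
(row=0, col=2): c = 0.1120 + 0.3300i → escape time 8
(row=0, col=3): c = 0.4080 + 0.3300i → escape time 8
(row=0, col=4): c = 0.7040 + 0.3300i → escape time 3
(row=0, col=5): c = 1.0000 + 0.3300i → escape time 2
(row=1, col=0): c = -0.4800 + 0.0550i → escape time 8
(row=1, col=1): c = -0.1840 + 0.0550i → escape time 8
(row=1, col=2): c = 0.1120 + 0.0550i → escape time 8
(row=1, col=3): c = 0.4080 + 0.0550i → escape time 7
(row=1, col=4): c = 0.7040 + 0.0550i → escape time 3
(row=1, col=5): c = 1.0000 + 0.0550i → escape time 2
(row=2, col=0): c = -0.4800 + -0.2200i → escape time 8
(row=2, col=1): c = -0.1840 + -0.2200i → escape time 8
(row=2, col=2): c = 0.1120 + -0.2200i → escape time 8
(row=2, col=3): c = 0.4080 + -0.2200i → escape time 8
(row=2, col=4): c = 0.7040 + -0.2200i → escape time 3
(row=2, col=5): c = 1.0000 + -0.2200i → escape time 2
(row=3, col=0): c = -0.4800 + -0.4950i → escape time 8
(row=3, col=1): c = -0.1840 + -0.4950i → escape time 8
(row=3, col=2): c = 0.1120 + -0.4950i → escape time 8
(row=3, col=3): c = 0.4080 + -0.4950i → escape time 7
(row=3, col=4): c = 0.7040 + -0.4950i → escape time 3
(row=3, col=5): c = 1.0000 + -0.4950i → escape time 2
(row=4, col=0): c = -0.4800 + -0.7700i → escape time 6
(row=4, col=1): c = -0.1840 + -0.7700i → escape time 8
(row=4, col=2): c = 0.1120 + -0.7700i → escape time 6
(row=4, col=3): c = 0.4080 + -0.7700i → escape time 4
(row=4, col=4): c = 0.7040 + -0.7700i → escape time 3
(row=4, col=5): c = 1.0000 + -0.7700i → escape time 2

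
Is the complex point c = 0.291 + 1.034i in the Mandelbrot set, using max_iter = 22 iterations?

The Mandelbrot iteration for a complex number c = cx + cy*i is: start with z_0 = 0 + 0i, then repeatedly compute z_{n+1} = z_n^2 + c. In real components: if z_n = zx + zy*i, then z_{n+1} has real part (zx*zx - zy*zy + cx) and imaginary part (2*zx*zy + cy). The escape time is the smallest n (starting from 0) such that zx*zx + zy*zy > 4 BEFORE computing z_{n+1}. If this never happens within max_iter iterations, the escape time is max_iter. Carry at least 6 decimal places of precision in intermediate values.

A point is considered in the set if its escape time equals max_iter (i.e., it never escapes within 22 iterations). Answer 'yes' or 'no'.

Answer: no

Derivation:
z_0 = 0 + 0i, c = 0.2910 + 1.0340i
Iter 1: z = 0.2910 + 1.0340i, |z|^2 = 1.1538
Iter 2: z = -0.6935 + 1.6358i, |z|^2 = 3.1567
Iter 3: z = -1.9039 + -1.2348i, |z|^2 = 5.1494
Escaped at iteration 3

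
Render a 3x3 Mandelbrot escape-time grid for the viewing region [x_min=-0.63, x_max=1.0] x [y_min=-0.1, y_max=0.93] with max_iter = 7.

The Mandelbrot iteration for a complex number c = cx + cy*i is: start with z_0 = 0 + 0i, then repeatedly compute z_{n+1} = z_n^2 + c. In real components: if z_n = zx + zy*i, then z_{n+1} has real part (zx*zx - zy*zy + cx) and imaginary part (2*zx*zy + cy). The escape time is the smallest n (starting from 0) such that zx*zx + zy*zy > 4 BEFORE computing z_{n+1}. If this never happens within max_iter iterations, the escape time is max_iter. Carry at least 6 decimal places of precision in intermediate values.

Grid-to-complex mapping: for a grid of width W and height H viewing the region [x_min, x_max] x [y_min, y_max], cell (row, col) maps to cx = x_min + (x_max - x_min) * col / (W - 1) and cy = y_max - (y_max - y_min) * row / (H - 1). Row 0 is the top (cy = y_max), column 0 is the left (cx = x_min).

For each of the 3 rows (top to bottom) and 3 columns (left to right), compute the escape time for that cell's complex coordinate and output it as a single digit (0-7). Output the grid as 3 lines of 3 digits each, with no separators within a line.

(row=0, col=0): c = -0.6300 + 0.9300i → escape time 4
(row=0, col=1): c = 0.1850 + 0.9300i → escape time 4
(row=0, col=2): c = 1.0000 + 0.9300i → escape time 2
(row=1, col=0): c = -0.6300 + 0.4150i → escape time 7
(row=1, col=1): c = 0.1850 + 0.4150i → escape time 7
(row=1, col=2): c = 1.0000 + 0.4150i → escape time 2
(row=2, col=0): c = -0.6300 + -0.1000i → escape time 7
(row=2, col=1): c = 0.1850 + -0.1000i → escape time 7
(row=2, col=2): c = 1.0000 + -0.1000i → escape time 2

Answer: 442
772
772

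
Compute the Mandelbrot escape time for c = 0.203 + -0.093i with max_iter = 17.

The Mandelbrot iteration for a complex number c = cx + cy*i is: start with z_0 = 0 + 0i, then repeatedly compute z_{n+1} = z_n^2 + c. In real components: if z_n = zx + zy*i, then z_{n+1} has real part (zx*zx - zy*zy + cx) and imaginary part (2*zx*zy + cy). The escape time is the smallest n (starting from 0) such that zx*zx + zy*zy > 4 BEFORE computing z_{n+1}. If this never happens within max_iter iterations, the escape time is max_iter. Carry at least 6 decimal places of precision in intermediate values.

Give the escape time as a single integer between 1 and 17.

z_0 = 0 + 0i, c = 0.2030 + -0.0930i
Iter 1: z = 0.2030 + -0.0930i, |z|^2 = 0.0499
Iter 2: z = 0.2356 + -0.1308i, |z|^2 = 0.0726
Iter 3: z = 0.2414 + -0.1546i, |z|^2 = 0.0822
Iter 4: z = 0.2374 + -0.1676i, |z|^2 = 0.0844
Iter 5: z = 0.2312 + -0.1726i, |z|^2 = 0.0833
Iter 6: z = 0.2267 + -0.1728i, |z|^2 = 0.0813
Iter 7: z = 0.2245 + -0.1714i, |z|^2 = 0.0798
Iter 8: z = 0.2240 + -0.1699i, |z|^2 = 0.0791
Iter 9: z = 0.2243 + -0.1692i, |z|^2 = 0.0789
Iter 10: z = 0.2247 + -0.1689i, |z|^2 = 0.0790
Iter 11: z = 0.2250 + -0.1689i, |z|^2 = 0.0791
Iter 12: z = 0.2251 + -0.1690i, |z|^2 = 0.0792
Iter 13: z = 0.2251 + -0.1691i, |z|^2 = 0.0793
Iter 14: z = 0.2251 + -0.1691i, |z|^2 = 0.0793
Iter 15: z = 0.2251 + -0.1691i, |z|^2 = 0.0793
Iter 16: z = 0.2250 + -0.1691i, |z|^2 = 0.0793

Answer: 17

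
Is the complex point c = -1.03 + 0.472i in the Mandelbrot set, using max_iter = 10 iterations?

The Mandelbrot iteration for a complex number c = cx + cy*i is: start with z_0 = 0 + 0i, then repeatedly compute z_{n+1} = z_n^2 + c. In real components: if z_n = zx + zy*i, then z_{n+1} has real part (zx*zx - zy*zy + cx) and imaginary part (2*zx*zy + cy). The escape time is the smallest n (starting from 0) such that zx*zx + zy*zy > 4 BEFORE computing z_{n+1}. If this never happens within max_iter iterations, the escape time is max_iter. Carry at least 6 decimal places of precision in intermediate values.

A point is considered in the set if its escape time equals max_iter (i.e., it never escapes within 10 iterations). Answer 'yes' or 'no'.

Answer: no

Derivation:
z_0 = 0 + 0i, c = -1.0300 + 0.4720i
Iter 1: z = -1.0300 + 0.4720i, |z|^2 = 1.2837
Iter 2: z = -0.1919 + -0.5003i, |z|^2 = 0.2871
Iter 3: z = -1.2435 + 0.6640i, |z|^2 = 1.9872
Iter 4: z = 0.0754 + -1.1794i, |z|^2 = 1.3966
Iter 5: z = -2.4153 + 0.2942i, |z|^2 = 5.9201
Escaped at iteration 5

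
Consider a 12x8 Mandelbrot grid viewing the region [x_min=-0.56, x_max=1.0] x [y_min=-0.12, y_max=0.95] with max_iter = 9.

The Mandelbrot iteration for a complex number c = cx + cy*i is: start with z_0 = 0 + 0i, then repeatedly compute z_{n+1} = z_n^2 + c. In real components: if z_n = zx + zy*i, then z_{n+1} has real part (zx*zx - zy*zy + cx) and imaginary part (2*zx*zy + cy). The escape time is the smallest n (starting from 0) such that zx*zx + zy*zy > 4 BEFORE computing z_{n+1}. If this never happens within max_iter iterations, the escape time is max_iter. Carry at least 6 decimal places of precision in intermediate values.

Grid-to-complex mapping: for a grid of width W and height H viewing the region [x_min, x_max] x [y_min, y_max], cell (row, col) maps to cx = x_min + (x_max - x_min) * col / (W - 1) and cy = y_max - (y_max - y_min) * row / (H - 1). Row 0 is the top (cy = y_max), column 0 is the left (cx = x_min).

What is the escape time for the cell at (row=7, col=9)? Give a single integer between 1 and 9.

Answer: 3

Derivation:
z_0 = 0 + 0i, c = 0.7164 + -0.1200i
Iter 1: z = 0.7164 + -0.1200i, |z|^2 = 0.5276
Iter 2: z = 1.2151 + -0.2919i, |z|^2 = 1.5618
Iter 3: z = 2.1077 + -0.8295i, |z|^2 = 5.1304
Escaped at iteration 3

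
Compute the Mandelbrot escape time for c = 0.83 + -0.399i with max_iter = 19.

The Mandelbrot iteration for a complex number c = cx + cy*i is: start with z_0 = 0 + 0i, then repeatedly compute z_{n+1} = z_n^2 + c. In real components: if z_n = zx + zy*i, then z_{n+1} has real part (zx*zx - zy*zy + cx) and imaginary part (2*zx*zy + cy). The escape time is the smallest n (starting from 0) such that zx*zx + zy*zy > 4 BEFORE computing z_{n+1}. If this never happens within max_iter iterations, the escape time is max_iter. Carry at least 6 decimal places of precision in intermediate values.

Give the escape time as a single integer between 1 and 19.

Answer: 3

Derivation:
z_0 = 0 + 0i, c = 0.8300 + -0.3990i
Iter 1: z = 0.8300 + -0.3990i, |z|^2 = 0.8481
Iter 2: z = 1.3597 + -1.0613i, |z|^2 = 2.9752
Iter 3: z = 1.5523 + -3.2852i, |z|^2 = 13.2023
Escaped at iteration 3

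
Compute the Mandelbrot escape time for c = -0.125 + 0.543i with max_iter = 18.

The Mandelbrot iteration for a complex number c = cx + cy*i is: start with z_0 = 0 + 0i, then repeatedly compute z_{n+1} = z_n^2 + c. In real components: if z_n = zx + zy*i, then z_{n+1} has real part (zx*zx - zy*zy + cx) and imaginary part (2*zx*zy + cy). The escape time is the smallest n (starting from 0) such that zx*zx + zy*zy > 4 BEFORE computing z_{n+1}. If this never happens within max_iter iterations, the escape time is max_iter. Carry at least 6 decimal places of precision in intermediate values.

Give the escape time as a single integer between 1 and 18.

Answer: 18

Derivation:
z_0 = 0 + 0i, c = -0.1250 + 0.5430i
Iter 1: z = -0.1250 + 0.5430i, |z|^2 = 0.3105
Iter 2: z = -0.4042 + 0.4073i, |z|^2 = 0.3292
Iter 3: z = -0.1275 + 0.2138i, |z|^2 = 0.0619
Iter 4: z = -0.1544 + 0.4885i, |z|^2 = 0.2625
Iter 5: z = -0.3398 + 0.3921i, |z|^2 = 0.2692
Iter 6: z = -0.1633 + 0.2765i, |z|^2 = 0.1031
Iter 7: z = -0.1748 + 0.4527i, |z|^2 = 0.2355
Iter 8: z = -0.2994 + 0.3847i, |z|^2 = 0.2376
Iter 9: z = -0.1834 + 0.3126i, |z|^2 = 0.1314
Iter 10: z = -0.1891 + 0.4283i, |z|^2 = 0.2192
Iter 11: z = -0.2727 + 0.3810i, |z|^2 = 0.2195
Iter 12: z = -0.1958 + 0.3352i, |z|^2 = 0.1507
Iter 13: z = -0.1990 + 0.4117i, |z|^2 = 0.2091
Iter 14: z = -0.2549 + 0.3791i, |z|^2 = 0.2087
Iter 15: z = -0.2037 + 0.3497i, |z|^2 = 0.1638
Iter 16: z = -0.2058 + 0.4005i, |z|^2 = 0.2027
Iter 17: z = -0.2430 + 0.3782i, |z|^2 = 0.2021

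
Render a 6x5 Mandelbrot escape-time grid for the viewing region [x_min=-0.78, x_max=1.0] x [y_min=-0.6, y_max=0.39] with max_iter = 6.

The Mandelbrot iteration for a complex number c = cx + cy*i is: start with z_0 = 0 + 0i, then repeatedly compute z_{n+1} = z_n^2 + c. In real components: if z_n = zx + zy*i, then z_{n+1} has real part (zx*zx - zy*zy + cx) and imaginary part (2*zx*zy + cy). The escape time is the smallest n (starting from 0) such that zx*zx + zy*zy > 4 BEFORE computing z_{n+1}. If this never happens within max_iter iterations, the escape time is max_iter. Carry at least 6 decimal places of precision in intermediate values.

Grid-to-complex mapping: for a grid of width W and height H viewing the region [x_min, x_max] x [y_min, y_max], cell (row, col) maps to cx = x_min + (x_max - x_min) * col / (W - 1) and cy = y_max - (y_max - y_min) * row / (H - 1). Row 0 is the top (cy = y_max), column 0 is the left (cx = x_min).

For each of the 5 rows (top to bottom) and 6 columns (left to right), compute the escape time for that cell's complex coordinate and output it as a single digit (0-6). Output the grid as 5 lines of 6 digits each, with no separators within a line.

(row=0, col=0): c = -0.7800 + 0.3900i → escape time 6
(row=0, col=1): c = -0.4240 + 0.3900i → escape time 6
(row=0, col=2): c = -0.0680 + 0.3900i → escape time 6
(row=0, col=3): c = 0.2880 + 0.3900i → escape time 6
(row=0, col=4): c = 0.6440 + 0.3900i → escape time 3
(row=0, col=5): c = 1.0000 + 0.3900i → escape time 2
(row=1, col=0): c = -0.7800 + 0.1425i → escape time 6
(row=1, col=1): c = -0.4240 + 0.1425i → escape time 6
(row=1, col=2): c = -0.0680 + 0.1425i → escape time 6
(row=1, col=3): c = 0.2880 + 0.1425i → escape time 6
(row=1, col=4): c = 0.6440 + 0.1425i → escape time 4
(row=1, col=5): c = 1.0000 + 0.1425i → escape time 2
(row=2, col=0): c = -0.7800 + -0.1050i → escape time 6
(row=2, col=1): c = -0.4240 + -0.1050i → escape time 6
(row=2, col=2): c = -0.0680 + -0.1050i → escape time 6
(row=2, col=3): c = 0.2880 + -0.1050i → escape time 6
(row=2, col=4): c = 0.6440 + -0.1050i → escape time 4
(row=2, col=5): c = 1.0000 + -0.1050i → escape time 2
(row=3, col=0): c = -0.7800 + -0.3525i → escape time 6
(row=3, col=1): c = -0.4240 + -0.3525i → escape time 6
(row=3, col=2): c = -0.0680 + -0.3525i → escape time 6
(row=3, col=3): c = 0.2880 + -0.3525i → escape time 6
(row=3, col=4): c = 0.6440 + -0.3525i → escape time 3
(row=3, col=5): c = 1.0000 + -0.3525i → escape time 2
(row=4, col=0): c = -0.7800 + -0.6000i → escape time 5
(row=4, col=1): c = -0.4240 + -0.6000i → escape time 6
(row=4, col=2): c = -0.0680 + -0.6000i → escape time 6
(row=4, col=3): c = 0.2880 + -0.6000i → escape time 6
(row=4, col=4): c = 0.6440 + -0.6000i → escape time 3
(row=4, col=5): c = 1.0000 + -0.6000i → escape time 2

Answer: 666632
666642
666642
666632
566632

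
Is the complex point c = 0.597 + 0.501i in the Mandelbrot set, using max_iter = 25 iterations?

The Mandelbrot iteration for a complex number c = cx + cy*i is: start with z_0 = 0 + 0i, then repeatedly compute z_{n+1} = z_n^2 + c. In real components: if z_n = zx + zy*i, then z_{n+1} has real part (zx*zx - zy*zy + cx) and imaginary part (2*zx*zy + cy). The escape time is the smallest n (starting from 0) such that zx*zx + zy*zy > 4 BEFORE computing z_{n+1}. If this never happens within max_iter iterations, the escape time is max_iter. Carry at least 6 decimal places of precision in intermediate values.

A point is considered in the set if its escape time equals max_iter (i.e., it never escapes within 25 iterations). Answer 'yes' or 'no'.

Answer: no

Derivation:
z_0 = 0 + 0i, c = 0.5970 + 0.5010i
Iter 1: z = 0.5970 + 0.5010i, |z|^2 = 0.6074
Iter 2: z = 0.7024 + 1.0992i, |z|^2 = 1.7016
Iter 3: z = -0.1179 + 2.0452i, |z|^2 = 4.1966
Escaped at iteration 3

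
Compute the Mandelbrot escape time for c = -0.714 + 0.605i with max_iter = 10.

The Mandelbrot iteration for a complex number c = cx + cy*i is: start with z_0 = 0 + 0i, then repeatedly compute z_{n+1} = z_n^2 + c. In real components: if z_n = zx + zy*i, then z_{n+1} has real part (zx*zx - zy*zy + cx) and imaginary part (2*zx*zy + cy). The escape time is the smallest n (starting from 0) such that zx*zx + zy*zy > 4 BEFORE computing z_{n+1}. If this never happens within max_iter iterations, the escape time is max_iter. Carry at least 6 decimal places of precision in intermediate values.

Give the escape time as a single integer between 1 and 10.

Answer: 6

Derivation:
z_0 = 0 + 0i, c = -0.7140 + 0.6050i
Iter 1: z = -0.7140 + 0.6050i, |z|^2 = 0.8758
Iter 2: z = -0.5702 + -0.2589i, |z|^2 = 0.3922
Iter 3: z = -0.4559 + 0.9003i, |z|^2 = 1.0184
Iter 4: z = -1.3167 + -0.2159i, |z|^2 = 1.7804
Iter 5: z = 0.9732 + 1.1735i, |z|^2 = 2.3242
Iter 6: z = -1.1441 + 2.8890i, |z|^2 = 9.6555
Escaped at iteration 6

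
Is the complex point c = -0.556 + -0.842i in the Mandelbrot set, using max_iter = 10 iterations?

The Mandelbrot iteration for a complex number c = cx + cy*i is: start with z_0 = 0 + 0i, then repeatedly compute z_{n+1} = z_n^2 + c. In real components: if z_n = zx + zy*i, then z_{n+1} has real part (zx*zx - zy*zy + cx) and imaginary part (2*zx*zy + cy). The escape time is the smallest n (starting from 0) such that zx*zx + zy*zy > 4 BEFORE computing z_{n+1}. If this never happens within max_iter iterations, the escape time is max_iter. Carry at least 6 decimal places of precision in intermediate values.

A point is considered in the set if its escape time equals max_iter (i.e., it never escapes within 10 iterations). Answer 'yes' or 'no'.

Answer: no

Derivation:
z_0 = 0 + 0i, c = -0.5560 + -0.8420i
Iter 1: z = -0.5560 + -0.8420i, |z|^2 = 1.0181
Iter 2: z = -0.9558 + 0.0943i, |z|^2 = 0.9225
Iter 3: z = 0.3487 + -1.0223i, |z|^2 = 1.1667
Iter 4: z = -1.4794 + -1.5550i, |z|^2 = 4.6067
Escaped at iteration 4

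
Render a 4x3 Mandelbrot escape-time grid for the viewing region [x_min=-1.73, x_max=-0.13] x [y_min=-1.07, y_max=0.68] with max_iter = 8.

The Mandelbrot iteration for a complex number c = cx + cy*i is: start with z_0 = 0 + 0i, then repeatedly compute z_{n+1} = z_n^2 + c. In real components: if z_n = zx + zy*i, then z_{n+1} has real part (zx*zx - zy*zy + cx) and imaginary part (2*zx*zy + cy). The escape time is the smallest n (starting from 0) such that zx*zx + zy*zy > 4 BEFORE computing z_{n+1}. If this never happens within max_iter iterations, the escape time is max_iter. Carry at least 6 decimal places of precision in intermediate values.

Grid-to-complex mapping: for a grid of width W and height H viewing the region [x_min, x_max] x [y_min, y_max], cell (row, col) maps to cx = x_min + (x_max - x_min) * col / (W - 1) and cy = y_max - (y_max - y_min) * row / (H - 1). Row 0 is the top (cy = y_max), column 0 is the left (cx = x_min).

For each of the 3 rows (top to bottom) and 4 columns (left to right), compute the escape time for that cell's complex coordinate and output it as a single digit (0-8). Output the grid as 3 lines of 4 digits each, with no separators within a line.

(row=0, col=0): c = -1.7300 + 0.6800i → escape time 3
(row=0, col=1): c = -1.1967 + 0.6800i → escape time 3
(row=0, col=2): c = -0.6633 + 0.6800i → escape time 6
(row=0, col=3): c = -0.1300 + 0.6800i → escape time 8
(row=1, col=0): c = -1.7300 + -0.1950i → escape time 4
(row=1, col=1): c = -1.1967 + -0.1950i → escape time 8
(row=1, col=2): c = -0.6633 + -0.1950i → escape time 8
(row=1, col=3): c = -0.1300 + -0.1950i → escape time 8
(row=2, col=0): c = -1.7300 + -1.0700i → escape time 1
(row=2, col=1): c = -1.1967 + -1.0700i → escape time 3
(row=2, col=2): c = -0.6633 + -1.0700i → escape time 3
(row=2, col=3): c = -0.1300 + -1.0700i → escape time 7

Answer: 3368
4888
1337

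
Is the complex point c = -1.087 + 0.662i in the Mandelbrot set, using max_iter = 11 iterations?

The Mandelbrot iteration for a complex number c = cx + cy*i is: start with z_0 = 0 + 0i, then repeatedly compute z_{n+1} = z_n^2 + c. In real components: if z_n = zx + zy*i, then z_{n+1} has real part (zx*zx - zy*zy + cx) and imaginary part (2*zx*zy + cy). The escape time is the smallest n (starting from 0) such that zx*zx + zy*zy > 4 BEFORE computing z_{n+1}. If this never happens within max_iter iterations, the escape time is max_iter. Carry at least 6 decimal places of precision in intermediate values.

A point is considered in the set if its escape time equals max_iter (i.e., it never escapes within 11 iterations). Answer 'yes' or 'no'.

z_0 = 0 + 0i, c = -1.0870 + 0.6620i
Iter 1: z = -1.0870 + 0.6620i, |z|^2 = 1.6198
Iter 2: z = -0.3437 + -0.7772i, |z|^2 = 0.7221
Iter 3: z = -1.5729 + 1.1962i, |z|^2 = 3.9049
Iter 4: z = -0.0439 + -3.1010i, |z|^2 = 9.6183
Escaped at iteration 4

Answer: no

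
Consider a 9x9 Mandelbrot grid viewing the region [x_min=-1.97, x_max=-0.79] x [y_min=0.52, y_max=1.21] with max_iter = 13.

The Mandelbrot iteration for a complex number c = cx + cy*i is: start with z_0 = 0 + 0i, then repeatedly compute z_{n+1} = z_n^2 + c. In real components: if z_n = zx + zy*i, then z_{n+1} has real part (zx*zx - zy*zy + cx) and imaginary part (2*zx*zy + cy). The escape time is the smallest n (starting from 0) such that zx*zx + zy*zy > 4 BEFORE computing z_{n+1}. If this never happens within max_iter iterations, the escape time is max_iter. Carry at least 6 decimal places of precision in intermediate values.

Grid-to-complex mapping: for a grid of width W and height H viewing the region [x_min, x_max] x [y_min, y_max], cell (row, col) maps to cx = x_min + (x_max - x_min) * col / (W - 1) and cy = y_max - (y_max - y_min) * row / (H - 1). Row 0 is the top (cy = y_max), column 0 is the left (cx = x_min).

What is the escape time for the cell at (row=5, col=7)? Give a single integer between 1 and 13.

z_0 = 0 + 0i, c = -0.9375 + 0.7788i
Iter 1: z = -0.9375 + 0.7788i, |z|^2 = 1.4854
Iter 2: z = -0.6650 + -0.6814i, |z|^2 = 0.9066
Iter 3: z = -0.9595 + 1.6851i, |z|^2 = 3.7602
Iter 4: z = -2.8563 + -2.4550i, |z|^2 = 14.1856
Escaped at iteration 4

Answer: 4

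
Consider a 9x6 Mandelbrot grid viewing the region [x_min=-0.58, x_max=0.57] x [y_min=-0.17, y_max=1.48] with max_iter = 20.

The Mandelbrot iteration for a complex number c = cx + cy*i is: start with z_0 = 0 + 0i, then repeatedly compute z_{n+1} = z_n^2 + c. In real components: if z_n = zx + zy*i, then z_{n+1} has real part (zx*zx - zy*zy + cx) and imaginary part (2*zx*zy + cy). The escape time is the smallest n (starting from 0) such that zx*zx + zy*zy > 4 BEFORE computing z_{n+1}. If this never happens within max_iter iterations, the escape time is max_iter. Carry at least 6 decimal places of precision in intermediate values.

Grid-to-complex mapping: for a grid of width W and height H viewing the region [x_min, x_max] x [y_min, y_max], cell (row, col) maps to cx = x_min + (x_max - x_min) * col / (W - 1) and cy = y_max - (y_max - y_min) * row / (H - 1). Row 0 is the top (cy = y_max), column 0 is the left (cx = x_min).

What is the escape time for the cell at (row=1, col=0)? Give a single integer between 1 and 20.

z_0 = 0 + 0i, c = -0.5800 + 1.1500i
Iter 1: z = -0.5800 + 1.1500i, |z|^2 = 1.6589
Iter 2: z = -1.5661 + -0.1840i, |z|^2 = 2.4865
Iter 3: z = 1.8388 + 1.7263i, |z|^2 = 6.3614
Escaped at iteration 3

Answer: 3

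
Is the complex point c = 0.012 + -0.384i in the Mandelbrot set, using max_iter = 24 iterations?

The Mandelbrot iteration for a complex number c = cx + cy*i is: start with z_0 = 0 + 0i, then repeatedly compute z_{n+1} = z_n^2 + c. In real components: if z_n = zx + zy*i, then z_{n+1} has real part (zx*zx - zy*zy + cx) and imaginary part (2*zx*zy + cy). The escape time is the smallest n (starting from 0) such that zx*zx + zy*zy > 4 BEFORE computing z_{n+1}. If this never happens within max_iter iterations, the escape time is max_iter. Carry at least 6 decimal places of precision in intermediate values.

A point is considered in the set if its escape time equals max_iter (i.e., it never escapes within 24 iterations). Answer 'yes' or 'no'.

Answer: yes

Derivation:
z_0 = 0 + 0i, c = 0.0120 + -0.3840i
Iter 1: z = 0.0120 + -0.3840i, |z|^2 = 0.1476
Iter 2: z = -0.1353 + -0.3932i, |z|^2 = 0.1729
Iter 3: z = -0.1243 + -0.2776i, |z|^2 = 0.0925
Iter 4: z = -0.0496 + -0.3150i, |z|^2 = 0.1017
Iter 5: z = -0.0848 + -0.3528i, |z|^2 = 0.1316
Iter 6: z = -0.1053 + -0.3242i, |z|^2 = 0.1162
Iter 7: z = -0.0820 + -0.3158i, |z|^2 = 0.1064
Iter 8: z = -0.0810 + -0.3322i, |z|^2 = 0.1169
Iter 9: z = -0.0918 + -0.3302i, |z|^2 = 0.1175
Iter 10: z = -0.0886 + -0.3234i, |z|^2 = 0.1124
Iter 11: z = -0.0847 + -0.3267i, |z|^2 = 0.1139
Iter 12: z = -0.0876 + -0.3286i, |z|^2 = 0.1157
Iter 13: z = -0.0883 + -0.3265i, |z|^2 = 0.1144
Iter 14: z = -0.0868 + -0.3263i, |z|^2 = 0.1140
Iter 15: z = -0.0870 + -0.3274i, |z|^2 = 0.1147
Iter 16: z = -0.0876 + -0.3271i, |z|^2 = 0.1146
Iter 17: z = -0.0873 + -0.3267i, |z|^2 = 0.1143
Iter 18: z = -0.0871 + -0.3270i, |z|^2 = 0.1145
Iter 19: z = -0.0873 + -0.3270i, |z|^2 = 0.1146
Iter 20: z = -0.0873 + -0.3269i, |z|^2 = 0.1145
Iter 21: z = -0.0872 + -0.3269i, |z|^2 = 0.1145
Iter 22: z = -0.0873 + -0.3270i, |z|^2 = 0.1145
Iter 23: z = -0.0873 + -0.3269i, |z|^2 = 0.1145
Did not escape in 24 iterations → in set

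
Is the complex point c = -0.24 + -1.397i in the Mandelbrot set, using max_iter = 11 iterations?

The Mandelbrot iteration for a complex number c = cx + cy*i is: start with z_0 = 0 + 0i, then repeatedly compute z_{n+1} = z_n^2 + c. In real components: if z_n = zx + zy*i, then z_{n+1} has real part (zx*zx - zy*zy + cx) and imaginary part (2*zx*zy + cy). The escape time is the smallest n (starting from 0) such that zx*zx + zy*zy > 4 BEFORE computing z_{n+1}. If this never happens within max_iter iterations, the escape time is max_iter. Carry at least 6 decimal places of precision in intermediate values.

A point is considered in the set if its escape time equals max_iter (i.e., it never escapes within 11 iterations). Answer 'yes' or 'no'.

Answer: no

Derivation:
z_0 = 0 + 0i, c = -0.2400 + -1.3970i
Iter 1: z = -0.2400 + -1.3970i, |z|^2 = 2.0092
Iter 2: z = -2.1340 + -0.7264i, |z|^2 = 5.0817
Escaped at iteration 2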